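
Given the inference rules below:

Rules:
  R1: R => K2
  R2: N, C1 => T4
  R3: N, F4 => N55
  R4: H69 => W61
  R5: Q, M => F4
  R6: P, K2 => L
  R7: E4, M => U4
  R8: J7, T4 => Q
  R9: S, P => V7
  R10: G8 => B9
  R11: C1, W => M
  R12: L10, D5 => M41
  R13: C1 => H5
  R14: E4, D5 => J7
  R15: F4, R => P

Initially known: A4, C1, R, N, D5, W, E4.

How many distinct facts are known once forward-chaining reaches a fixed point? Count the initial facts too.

Round 1 fires R1, R2, R11, R13, R14, giving K2, T4, M, H5, J7.
Round 2 fires R7, R8, giving U4, Q.
Round 3 fires R5, giving F4.
Round 4 fires R3, R15, giving N55, P.
Round 5 fires R6, giving L.
Closure: {A4, C1, D5, E4, F4, H5, J7, K2, L, M, N, N55, P, Q, R, T4, U4, W} — 18 facts.

18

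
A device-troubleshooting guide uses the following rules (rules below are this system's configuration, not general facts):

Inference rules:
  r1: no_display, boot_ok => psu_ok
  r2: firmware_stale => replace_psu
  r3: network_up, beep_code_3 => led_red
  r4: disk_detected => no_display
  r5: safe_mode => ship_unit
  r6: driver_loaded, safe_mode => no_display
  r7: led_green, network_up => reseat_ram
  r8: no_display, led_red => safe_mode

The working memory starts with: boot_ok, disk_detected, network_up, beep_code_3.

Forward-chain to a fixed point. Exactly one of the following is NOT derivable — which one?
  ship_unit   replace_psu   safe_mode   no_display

replace_psu

Round 1 — r3, r4, derive led_red, no_display.
Round 2 — r1, r8, derive psu_ok, safe_mode.
Round 3 — r5, derive ship_unit.
Derived: no_display (round 1), safe_mode (round 2), ship_unit (round 3). replace_psu never appears in any round.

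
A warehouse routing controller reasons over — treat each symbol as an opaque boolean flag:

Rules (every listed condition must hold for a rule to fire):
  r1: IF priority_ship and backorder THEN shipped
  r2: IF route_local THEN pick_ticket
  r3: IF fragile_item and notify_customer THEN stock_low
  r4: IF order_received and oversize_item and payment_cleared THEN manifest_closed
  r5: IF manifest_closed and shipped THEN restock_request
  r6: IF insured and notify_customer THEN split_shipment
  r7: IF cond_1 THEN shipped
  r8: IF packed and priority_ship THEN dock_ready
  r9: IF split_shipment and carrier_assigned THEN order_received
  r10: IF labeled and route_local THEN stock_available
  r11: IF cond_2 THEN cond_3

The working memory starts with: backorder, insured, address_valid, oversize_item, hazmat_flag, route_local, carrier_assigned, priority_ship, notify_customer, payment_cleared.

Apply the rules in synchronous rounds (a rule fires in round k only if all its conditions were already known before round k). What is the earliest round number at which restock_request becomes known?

[1] r1 [IF priority_ship and backorder THEN shipped]; r2 [IF route_local THEN pick_ticket]; r6 [IF insured and notify_customer THEN split_shipment]. ⇒ new: shipped, pick_ticket, split_shipment.
[2] r9 [IF split_shipment and carrier_assigned THEN order_received]. ⇒ new: order_received.
[3] r4 [IF order_received and oversize_item and payment_cleared THEN manifest_closed]. ⇒ new: manifest_closed.
[4] r5 [IF manifest_closed and shipped THEN restock_request]. ⇒ new: restock_request.
restock_request first appears in round 4.

4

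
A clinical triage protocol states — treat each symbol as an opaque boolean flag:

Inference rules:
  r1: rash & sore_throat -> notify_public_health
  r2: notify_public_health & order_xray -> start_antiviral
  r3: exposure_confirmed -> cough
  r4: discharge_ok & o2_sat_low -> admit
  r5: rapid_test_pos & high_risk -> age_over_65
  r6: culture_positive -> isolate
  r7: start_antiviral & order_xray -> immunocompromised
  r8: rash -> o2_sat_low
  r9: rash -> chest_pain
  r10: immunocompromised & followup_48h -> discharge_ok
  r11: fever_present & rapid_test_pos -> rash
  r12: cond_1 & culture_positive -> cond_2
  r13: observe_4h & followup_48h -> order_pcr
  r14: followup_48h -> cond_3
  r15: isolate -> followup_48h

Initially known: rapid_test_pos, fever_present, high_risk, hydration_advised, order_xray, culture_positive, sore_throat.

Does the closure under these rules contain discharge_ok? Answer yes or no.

[1] r5 [rapid_test_pos & high_risk -> age_over_65]; r6 [culture_positive -> isolate]; r11 [fever_present & rapid_test_pos -> rash]. ⇒ new: age_over_65, isolate, rash.
[2] r1 [rash & sore_throat -> notify_public_health]; r8 [rash -> o2_sat_low]; r9 [rash -> chest_pain]; r15 [isolate -> followup_48h]. ⇒ new: notify_public_health, o2_sat_low, chest_pain, followup_48h.
[3] r2 [notify_public_health & order_xray -> start_antiviral]; r14 [followup_48h -> cond_3]. ⇒ new: start_antiviral, cond_3.
[4] r7 [start_antiviral & order_xray -> immunocompromised]. ⇒ new: immunocompromised.
[5] r10 [immunocompromised & followup_48h -> discharge_ok]. ⇒ new: discharge_ok.
[6] r4 [discharge_ok & o2_sat_low -> admit]. ⇒ new: admit.
discharge_ok appears in round 5, so it is derivable.

yes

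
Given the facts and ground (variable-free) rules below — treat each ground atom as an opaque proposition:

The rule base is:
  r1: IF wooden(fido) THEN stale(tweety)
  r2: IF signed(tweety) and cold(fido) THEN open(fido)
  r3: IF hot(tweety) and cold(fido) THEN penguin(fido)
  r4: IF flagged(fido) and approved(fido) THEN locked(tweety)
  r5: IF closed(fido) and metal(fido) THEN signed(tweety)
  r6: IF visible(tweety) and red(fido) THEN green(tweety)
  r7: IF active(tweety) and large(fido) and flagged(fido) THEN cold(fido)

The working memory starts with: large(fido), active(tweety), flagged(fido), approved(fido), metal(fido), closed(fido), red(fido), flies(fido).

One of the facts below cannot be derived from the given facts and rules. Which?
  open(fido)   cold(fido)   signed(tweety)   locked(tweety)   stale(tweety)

[1] r4 [IF flagged(fido) and approved(fido) THEN locked(tweety)]; r5 [IF closed(fido) and metal(fido) THEN signed(tweety)]; r7 [IF active(tweety) and large(fido) and flagged(fido) THEN cold(fido)]. ⇒ new: locked(tweety), signed(tweety), cold(fido).
[2] r2 [IF signed(tweety) and cold(fido) THEN open(fido)]. ⇒ new: open(fido).
Derived: open(fido) (round 2), locked(tweety) (round 1), cold(fido) (round 1), signed(tweety) (round 1). stale(tweety) never appears in any round.

stale(tweety)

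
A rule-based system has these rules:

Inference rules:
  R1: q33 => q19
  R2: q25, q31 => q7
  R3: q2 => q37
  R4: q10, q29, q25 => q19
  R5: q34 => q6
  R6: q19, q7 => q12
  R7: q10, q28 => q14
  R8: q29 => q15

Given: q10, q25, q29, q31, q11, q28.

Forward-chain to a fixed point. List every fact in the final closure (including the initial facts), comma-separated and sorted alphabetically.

[1] R2 [q25, q31 => q7]; R4 [q10, q29, q25 => q19]; R7 [q10, q28 => q14]; R8 [q29 => q15]. ⇒ new: q7, q19, q14, q15.
[2] R6 [q19, q7 => q12]. ⇒ new: q12.

q10, q11, q12, q14, q15, q19, q25, q28, q29, q31, q7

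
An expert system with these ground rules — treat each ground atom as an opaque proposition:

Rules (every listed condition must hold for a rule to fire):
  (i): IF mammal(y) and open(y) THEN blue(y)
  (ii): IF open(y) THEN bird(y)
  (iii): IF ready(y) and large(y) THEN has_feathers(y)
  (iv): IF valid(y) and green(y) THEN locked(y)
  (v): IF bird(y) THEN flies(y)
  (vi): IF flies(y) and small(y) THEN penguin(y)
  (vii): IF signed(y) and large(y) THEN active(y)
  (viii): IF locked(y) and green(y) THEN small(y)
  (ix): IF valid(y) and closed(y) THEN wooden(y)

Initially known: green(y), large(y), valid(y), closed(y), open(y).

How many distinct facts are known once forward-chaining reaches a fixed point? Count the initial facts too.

Round 1 — (ii), (iv), (ix), derive bird(y), locked(y), wooden(y).
Round 2 — (v), (viii), derive flies(y), small(y).
Round 3 — (vi), derive penguin(y).
Closure: {bird(y), closed(y), flies(y), green(y), large(y), locked(y), open(y), penguin(y), small(y), valid(y), wooden(y)} — 11 facts.

11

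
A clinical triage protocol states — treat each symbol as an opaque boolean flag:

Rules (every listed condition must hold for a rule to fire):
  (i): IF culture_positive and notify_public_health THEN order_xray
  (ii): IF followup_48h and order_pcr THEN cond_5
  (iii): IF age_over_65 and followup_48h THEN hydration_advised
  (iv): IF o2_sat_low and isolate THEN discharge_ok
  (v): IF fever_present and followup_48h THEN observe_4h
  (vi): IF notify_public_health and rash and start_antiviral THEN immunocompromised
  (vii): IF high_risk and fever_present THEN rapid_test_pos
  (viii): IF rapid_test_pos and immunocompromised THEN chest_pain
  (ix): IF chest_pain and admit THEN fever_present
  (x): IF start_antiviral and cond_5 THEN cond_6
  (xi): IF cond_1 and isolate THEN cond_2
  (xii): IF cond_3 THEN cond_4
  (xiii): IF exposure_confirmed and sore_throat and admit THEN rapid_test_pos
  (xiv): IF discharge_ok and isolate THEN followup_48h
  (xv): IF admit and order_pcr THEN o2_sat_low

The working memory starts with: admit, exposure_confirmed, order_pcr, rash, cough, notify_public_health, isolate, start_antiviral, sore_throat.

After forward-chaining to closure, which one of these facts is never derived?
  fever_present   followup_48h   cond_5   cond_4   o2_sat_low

cond_4

Round 1: (vi) [IF notify_public_health and rash and start_antiviral THEN immunocompromised]; (xiii) [IF exposure_confirmed and sore_throat and admit THEN rapid_test_pos]; (xv) [IF admit and order_pcr THEN o2_sat_low]. Adds immunocompromised, rapid_test_pos, o2_sat_low.
Round 2: (iv) [IF o2_sat_low and isolate THEN discharge_ok]; (viii) [IF rapid_test_pos and immunocompromised THEN chest_pain]. Adds discharge_ok, chest_pain.
Round 3: (ix) [IF chest_pain and admit THEN fever_present]; (xiv) [IF discharge_ok and isolate THEN followup_48h]. Adds fever_present, followup_48h.
Round 4: (ii) [IF followup_48h and order_pcr THEN cond_5]; (v) [IF fever_present and followup_48h THEN observe_4h]. Adds cond_5, observe_4h.
Round 5: (x) [IF start_antiviral and cond_5 THEN cond_6]. Adds cond_6.
Derived: o2_sat_low (round 1), cond_5 (round 4), fever_present (round 3), followup_48h (round 3). cond_4 never appears in any round.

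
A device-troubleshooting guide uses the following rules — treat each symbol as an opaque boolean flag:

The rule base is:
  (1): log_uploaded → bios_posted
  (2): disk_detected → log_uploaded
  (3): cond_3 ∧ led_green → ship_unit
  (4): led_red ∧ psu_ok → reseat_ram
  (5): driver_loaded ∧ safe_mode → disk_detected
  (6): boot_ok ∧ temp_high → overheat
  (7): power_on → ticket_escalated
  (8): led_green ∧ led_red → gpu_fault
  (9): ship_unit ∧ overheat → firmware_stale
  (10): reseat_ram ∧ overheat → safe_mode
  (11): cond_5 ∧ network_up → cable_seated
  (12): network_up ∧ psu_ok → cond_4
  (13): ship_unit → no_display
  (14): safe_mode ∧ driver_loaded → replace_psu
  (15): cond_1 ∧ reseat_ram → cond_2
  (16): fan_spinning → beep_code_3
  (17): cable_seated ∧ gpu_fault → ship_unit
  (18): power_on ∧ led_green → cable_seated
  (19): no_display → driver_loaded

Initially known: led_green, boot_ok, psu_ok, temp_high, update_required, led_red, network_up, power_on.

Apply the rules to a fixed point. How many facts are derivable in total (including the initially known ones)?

Round 1: (4) [led_red ∧ psu_ok → reseat_ram]; (6) [boot_ok ∧ temp_high → overheat]; (7) [power_on → ticket_escalated]; (8) [led_green ∧ led_red → gpu_fault]; (12) [network_up ∧ psu_ok → cond_4]; (18) [power_on ∧ led_green → cable_seated]. Adds reseat_ram, overheat, ticket_escalated, gpu_fault, cond_4, cable_seated.
Round 2: (10) [reseat_ram ∧ overheat → safe_mode]; (17) [cable_seated ∧ gpu_fault → ship_unit]. Adds safe_mode, ship_unit.
Round 3: (9) [ship_unit ∧ overheat → firmware_stale]; (13) [ship_unit → no_display]. Adds firmware_stale, no_display.
Round 4: (19) [no_display → driver_loaded]. Adds driver_loaded.
Round 5: (5) [driver_loaded ∧ safe_mode → disk_detected]; (14) [safe_mode ∧ driver_loaded → replace_psu]. Adds disk_detected, replace_psu.
Round 6: (2) [disk_detected → log_uploaded]. Adds log_uploaded.
Round 7: (1) [log_uploaded → bios_posted]. Adds bios_posted.
Closure: {bios_posted, boot_ok, cable_seated, cond_4, disk_detected, driver_loaded, firmware_stale, gpu_fault, led_green, led_red, log_uploaded, network_up, no_display, overheat, power_on, psu_ok, replace_psu, reseat_ram, safe_mode, ship_unit, temp_high, ticket_escalated, update_required} — 23 facts.

23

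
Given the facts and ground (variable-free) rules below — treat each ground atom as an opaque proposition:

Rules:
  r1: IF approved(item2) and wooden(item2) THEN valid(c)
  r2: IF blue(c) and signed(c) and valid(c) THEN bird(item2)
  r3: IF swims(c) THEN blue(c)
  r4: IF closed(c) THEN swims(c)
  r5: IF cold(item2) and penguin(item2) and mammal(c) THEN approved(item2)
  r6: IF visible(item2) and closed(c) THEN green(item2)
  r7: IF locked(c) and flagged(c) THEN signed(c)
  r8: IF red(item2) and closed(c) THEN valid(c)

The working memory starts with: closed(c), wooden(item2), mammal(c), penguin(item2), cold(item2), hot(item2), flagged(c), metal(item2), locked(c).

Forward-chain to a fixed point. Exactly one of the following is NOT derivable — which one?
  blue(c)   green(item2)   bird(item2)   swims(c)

green(item2)

Round 1: r4 [IF closed(c) THEN swims(c)]; r5 [IF cold(item2) and penguin(item2) and mammal(c) THEN approved(item2)]; r7 [IF locked(c) and flagged(c) THEN signed(c)]. Adds swims(c), approved(item2), signed(c).
Round 2: r1 [IF approved(item2) and wooden(item2) THEN valid(c)]; r3 [IF swims(c) THEN blue(c)]. Adds valid(c), blue(c).
Round 3: r2 [IF blue(c) and signed(c) and valid(c) THEN bird(item2)]. Adds bird(item2).
Derived: swims(c) (round 1), bird(item2) (round 3), blue(c) (round 2). green(item2) never appears in any round.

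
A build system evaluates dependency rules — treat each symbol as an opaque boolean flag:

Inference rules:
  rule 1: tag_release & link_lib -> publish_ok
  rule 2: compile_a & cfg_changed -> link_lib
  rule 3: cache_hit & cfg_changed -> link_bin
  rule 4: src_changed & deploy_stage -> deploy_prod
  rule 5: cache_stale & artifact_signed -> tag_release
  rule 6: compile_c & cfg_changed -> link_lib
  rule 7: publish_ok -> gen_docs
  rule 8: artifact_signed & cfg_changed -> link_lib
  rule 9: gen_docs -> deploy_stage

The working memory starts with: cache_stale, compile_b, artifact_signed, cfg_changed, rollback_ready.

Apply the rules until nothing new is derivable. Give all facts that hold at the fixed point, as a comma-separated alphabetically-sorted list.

Round 1: rule 5 [cache_stale & artifact_signed -> tag_release]; rule 8 [artifact_signed & cfg_changed -> link_lib]. Adds tag_release, link_lib.
Round 2: rule 1 [tag_release & link_lib -> publish_ok]. Adds publish_ok.
Round 3: rule 7 [publish_ok -> gen_docs]. Adds gen_docs.
Round 4: rule 9 [gen_docs -> deploy_stage]. Adds deploy_stage.

artifact_signed, cache_stale, cfg_changed, compile_b, deploy_stage, gen_docs, link_lib, publish_ok, rollback_ready, tag_release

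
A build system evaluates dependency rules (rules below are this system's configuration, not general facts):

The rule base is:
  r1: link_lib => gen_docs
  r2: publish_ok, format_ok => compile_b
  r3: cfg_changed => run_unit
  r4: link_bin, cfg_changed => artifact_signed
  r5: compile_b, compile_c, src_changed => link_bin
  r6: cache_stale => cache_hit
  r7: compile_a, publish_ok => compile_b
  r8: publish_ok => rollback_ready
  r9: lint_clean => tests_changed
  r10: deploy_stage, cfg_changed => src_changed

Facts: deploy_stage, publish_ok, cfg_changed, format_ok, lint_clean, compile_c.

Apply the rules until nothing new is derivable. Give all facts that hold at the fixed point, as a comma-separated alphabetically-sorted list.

artifact_signed, cfg_changed, compile_b, compile_c, deploy_stage, format_ok, link_bin, lint_clean, publish_ok, rollback_ready, run_unit, src_changed, tests_changed

Round 1: r2 [publish_ok, format_ok => compile_b]; r3 [cfg_changed => run_unit]; r8 [publish_ok => rollback_ready]; r9 [lint_clean => tests_changed]; r10 [deploy_stage, cfg_changed => src_changed]. Adds compile_b, run_unit, rollback_ready, tests_changed, src_changed.
Round 2: r5 [compile_b, compile_c, src_changed => link_bin]. Adds link_bin.
Round 3: r4 [link_bin, cfg_changed => artifact_signed]. Adds artifact_signed.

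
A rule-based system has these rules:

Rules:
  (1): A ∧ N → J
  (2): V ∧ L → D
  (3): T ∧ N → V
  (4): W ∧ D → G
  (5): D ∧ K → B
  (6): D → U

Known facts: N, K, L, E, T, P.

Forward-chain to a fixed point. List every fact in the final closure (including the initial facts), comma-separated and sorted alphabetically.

B, D, E, K, L, N, P, T, U, V

Round 1: (3) [T ∧ N → V]. Adds V.
Round 2: (2) [V ∧ L → D]. Adds D.
Round 3: (5) [D ∧ K → B]; (6) [D → U]. Adds B, U.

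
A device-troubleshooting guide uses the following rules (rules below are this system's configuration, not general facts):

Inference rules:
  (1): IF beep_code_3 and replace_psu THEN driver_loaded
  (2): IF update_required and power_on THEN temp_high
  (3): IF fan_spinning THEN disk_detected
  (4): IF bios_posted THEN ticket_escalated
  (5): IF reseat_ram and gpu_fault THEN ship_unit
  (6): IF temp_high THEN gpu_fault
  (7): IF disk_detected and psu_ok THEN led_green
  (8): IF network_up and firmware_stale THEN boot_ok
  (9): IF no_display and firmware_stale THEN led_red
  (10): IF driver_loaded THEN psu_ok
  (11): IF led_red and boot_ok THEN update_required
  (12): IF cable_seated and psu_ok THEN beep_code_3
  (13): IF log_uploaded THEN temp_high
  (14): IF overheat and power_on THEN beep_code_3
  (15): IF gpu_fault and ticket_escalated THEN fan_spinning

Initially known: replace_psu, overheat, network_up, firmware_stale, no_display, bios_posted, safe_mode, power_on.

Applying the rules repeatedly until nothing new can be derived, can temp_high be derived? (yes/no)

Round 1 — (4), (8), (9), (14), derive ticket_escalated, boot_ok, led_red, beep_code_3.
Round 2 — (1), (11), derive driver_loaded, update_required.
Round 3 — (2), (10), derive temp_high, psu_ok.
Round 4 — (6), derive gpu_fault.
Round 5 — (15), derive fan_spinning.
Round 6 — (3), derive disk_detected.
Round 7 — (7), derive led_green.
temp_high appears in round 3, so it is derivable.

yes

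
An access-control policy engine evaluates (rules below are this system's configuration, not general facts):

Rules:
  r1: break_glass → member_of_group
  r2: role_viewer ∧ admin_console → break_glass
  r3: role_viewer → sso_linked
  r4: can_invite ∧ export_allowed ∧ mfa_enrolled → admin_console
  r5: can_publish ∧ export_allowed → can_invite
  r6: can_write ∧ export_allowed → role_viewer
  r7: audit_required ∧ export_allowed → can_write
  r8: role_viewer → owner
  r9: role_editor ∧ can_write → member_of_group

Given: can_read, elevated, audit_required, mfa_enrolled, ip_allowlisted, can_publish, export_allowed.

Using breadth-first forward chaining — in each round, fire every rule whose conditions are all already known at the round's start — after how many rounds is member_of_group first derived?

Round 1: r5 [can_publish ∧ export_allowed → can_invite]; r7 [audit_required ∧ export_allowed → can_write]. Adds can_invite, can_write.
Round 2: r4 [can_invite ∧ export_allowed ∧ mfa_enrolled → admin_console]; r6 [can_write ∧ export_allowed → role_viewer]. Adds admin_console, role_viewer.
Round 3: r2 [role_viewer ∧ admin_console → break_glass]; r3 [role_viewer → sso_linked]; r8 [role_viewer → owner]. Adds break_glass, sso_linked, owner.
Round 4: r1 [break_glass → member_of_group]. Adds member_of_group.
member_of_group first appears in round 4.

4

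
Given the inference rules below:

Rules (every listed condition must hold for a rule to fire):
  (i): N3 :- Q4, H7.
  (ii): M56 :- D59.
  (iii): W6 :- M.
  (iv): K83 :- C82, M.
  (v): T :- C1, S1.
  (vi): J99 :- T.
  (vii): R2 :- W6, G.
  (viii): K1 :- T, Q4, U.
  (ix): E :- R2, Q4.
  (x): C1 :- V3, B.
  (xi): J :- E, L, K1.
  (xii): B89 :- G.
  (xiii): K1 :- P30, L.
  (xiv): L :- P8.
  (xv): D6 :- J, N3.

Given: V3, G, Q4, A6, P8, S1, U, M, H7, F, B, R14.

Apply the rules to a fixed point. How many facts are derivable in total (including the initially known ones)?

Round 1: (i) [N3 :- Q4, H7.]; (iii) [W6 :- M.]; (x) [C1 :- V3, B.]; (xii) [B89 :- G.]; (xiv) [L :- P8.]. Adds N3, W6, C1, B89, L.
Round 2: (v) [T :- C1, S1.]; (vii) [R2 :- W6, G.]. Adds T, R2.
Round 3: (vi) [J99 :- T.]; (viii) [K1 :- T, Q4, U.]; (ix) [E :- R2, Q4.]. Adds J99, K1, E.
Round 4: (xi) [J :- E, L, K1.]. Adds J.
Round 5: (xv) [D6 :- J, N3.]. Adds D6.
Closure: {A6, B, B89, C1, D6, E, F, G, H7, J, J99, K1, L, M, N3, P8, Q4, R14, R2, S1, T, U, V3, W6} — 24 facts.

24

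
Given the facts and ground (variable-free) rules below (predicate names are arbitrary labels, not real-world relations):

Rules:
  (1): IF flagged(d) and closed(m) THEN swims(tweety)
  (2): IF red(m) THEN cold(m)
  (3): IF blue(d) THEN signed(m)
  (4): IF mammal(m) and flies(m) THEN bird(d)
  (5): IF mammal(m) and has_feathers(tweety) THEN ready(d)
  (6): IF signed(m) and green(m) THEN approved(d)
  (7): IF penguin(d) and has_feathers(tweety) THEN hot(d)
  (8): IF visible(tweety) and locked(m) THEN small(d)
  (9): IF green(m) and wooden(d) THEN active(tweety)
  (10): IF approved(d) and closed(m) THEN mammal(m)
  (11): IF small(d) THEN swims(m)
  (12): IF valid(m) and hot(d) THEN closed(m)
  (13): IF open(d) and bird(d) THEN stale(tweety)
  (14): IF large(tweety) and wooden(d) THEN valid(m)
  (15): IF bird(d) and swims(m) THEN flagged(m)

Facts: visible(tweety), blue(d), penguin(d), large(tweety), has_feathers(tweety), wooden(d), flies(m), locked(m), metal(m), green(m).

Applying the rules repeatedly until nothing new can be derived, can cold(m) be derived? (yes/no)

Round 1 — (3), (7), (8), (9), (14), derive signed(m), hot(d), small(d), active(tweety), valid(m).
Round 2 — (6), (11), (12), derive approved(d), swims(m), closed(m).
Round 3 — (10), derive mammal(m).
Round 4 — (4), (5), derive bird(d), ready(d).
Round 5 — (15), derive flagged(m).
Fixed point reached. cold(m) is concluded only by (2); (2) needs red(m) (never derived).

no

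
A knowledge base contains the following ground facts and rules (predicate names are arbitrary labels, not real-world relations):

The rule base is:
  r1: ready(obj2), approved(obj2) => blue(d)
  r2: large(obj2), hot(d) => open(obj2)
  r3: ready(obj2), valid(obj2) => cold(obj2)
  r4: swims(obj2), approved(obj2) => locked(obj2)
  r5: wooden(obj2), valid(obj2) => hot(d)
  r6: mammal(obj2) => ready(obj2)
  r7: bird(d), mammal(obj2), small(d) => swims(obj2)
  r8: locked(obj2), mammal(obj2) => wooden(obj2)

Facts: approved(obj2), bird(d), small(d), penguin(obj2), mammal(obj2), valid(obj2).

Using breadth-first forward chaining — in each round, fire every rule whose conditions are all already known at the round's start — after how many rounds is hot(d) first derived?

Round 1 fires r6, r7, giving ready(obj2), swims(obj2).
Round 2 fires r1, r3, r4, giving blue(d), cold(obj2), locked(obj2).
Round 3 fires r8, giving wooden(obj2).
Round 4 fires r5, giving hot(d).
hot(d) first appears in round 4.

4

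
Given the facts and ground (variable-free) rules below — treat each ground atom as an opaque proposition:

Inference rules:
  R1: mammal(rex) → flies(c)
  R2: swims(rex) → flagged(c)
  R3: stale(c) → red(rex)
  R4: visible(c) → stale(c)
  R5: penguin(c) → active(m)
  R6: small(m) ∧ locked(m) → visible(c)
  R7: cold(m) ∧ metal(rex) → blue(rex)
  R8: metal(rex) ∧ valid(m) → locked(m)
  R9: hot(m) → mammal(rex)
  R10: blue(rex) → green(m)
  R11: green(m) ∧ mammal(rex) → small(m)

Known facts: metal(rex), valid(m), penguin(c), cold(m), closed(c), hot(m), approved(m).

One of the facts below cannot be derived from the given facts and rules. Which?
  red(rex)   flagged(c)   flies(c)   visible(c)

Round 1 — R5, R7, R8, R9, derive active(m), blue(rex), locked(m), mammal(rex).
Round 2 — R1, R10, derive flies(c), green(m).
Round 3 — R11, derive small(m).
Round 4 — R6, derive visible(c).
Round 5 — R4, derive stale(c).
Round 6 — R3, derive red(rex).
Derived: flies(c) (round 2), visible(c) (round 4), red(rex) (round 6). flagged(c) never appears in any round.

flagged(c)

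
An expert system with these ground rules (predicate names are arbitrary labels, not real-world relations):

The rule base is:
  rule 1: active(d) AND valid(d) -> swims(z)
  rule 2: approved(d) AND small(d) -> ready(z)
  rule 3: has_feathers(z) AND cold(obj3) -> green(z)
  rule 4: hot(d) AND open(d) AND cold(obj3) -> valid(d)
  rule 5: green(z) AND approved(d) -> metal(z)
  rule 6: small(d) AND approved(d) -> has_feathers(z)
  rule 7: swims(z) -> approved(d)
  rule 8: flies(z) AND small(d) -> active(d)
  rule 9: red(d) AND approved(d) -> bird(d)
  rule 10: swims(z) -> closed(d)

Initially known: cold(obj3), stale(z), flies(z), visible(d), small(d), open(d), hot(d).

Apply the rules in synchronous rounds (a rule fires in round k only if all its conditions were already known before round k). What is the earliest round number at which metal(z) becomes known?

Round 1 — rule 4, rule 8, derive valid(d), active(d).
Round 2 — rule 1, derive swims(z).
Round 3 — rule 7, rule 10, derive approved(d), closed(d).
Round 4 — rule 2, rule 6, derive ready(z), has_feathers(z).
Round 5 — rule 3, derive green(z).
Round 6 — rule 5, derive metal(z).
metal(z) first appears in round 6.

6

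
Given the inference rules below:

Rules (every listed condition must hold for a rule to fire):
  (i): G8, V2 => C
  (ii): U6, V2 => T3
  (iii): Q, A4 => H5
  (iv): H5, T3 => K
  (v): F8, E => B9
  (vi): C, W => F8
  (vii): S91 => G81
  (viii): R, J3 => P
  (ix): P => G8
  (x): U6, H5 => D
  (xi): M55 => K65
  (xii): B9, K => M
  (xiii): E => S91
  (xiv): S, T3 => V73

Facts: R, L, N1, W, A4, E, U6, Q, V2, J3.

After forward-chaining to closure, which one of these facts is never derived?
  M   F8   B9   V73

V73

Round 1 — (ii), (iii), (viii), (xiii), derive T3, H5, P, S91.
Round 2 — (iv), (vii), (ix), (x), derive K, G81, G8, D.
Round 3 — (i), derive C.
Round 4 — (vi), derive F8.
Round 5 — (v), derive B9.
Round 6 — (xii), derive M.
Derived: F8 (round 4), B9 (round 5), M (round 6). V73 never appears in any round.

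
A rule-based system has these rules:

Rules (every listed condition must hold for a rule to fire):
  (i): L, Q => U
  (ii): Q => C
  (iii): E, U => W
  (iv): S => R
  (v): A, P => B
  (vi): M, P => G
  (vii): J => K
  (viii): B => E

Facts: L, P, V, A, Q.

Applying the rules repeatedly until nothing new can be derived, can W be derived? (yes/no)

Round 1 — (i), (ii), (v), derive U, C, B.
Round 2 — (viii), derive E.
Round 3 — (iii), derive W.
W appears in round 3, so it is derivable.

yes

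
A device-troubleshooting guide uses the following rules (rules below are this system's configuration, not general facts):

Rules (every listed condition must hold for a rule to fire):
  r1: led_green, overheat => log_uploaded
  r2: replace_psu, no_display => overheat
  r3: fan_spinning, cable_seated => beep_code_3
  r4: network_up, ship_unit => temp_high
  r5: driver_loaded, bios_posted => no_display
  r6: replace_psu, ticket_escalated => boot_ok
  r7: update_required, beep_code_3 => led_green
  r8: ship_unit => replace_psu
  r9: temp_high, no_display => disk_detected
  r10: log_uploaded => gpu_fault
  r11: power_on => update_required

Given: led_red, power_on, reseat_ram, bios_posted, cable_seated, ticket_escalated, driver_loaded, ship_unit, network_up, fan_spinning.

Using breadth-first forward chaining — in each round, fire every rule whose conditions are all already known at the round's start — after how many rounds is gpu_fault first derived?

4

Round 1 — r3, r4, r5, r8, r11, derive beep_code_3, temp_high, no_display, replace_psu, update_required.
Round 2 — r2, r6, r7, r9, derive overheat, boot_ok, led_green, disk_detected.
Round 3 — r1, derive log_uploaded.
Round 4 — r10, derive gpu_fault.
gpu_fault first appears in round 4.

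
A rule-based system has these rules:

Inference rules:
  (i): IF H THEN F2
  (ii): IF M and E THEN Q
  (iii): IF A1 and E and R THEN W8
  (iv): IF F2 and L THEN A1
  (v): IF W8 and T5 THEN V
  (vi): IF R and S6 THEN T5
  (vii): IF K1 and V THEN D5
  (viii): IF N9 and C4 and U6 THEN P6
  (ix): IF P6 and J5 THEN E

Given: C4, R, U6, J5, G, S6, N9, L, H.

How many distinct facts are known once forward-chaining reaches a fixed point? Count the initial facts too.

[1] (i) [IF H THEN F2]; (vi) [IF R and S6 THEN T5]; (viii) [IF N9 and C4 and U6 THEN P6]. ⇒ new: F2, T5, P6.
[2] (iv) [IF F2 and L THEN A1]; (ix) [IF P6 and J5 THEN E]. ⇒ new: A1, E.
[3] (iii) [IF A1 and E and R THEN W8]. ⇒ new: W8.
[4] (v) [IF W8 and T5 THEN V]. ⇒ new: V.
Closure: {A1, C4, E, F2, G, H, J5, L, N9, P6, R, S6, T5, U6, V, W8} — 16 facts.

16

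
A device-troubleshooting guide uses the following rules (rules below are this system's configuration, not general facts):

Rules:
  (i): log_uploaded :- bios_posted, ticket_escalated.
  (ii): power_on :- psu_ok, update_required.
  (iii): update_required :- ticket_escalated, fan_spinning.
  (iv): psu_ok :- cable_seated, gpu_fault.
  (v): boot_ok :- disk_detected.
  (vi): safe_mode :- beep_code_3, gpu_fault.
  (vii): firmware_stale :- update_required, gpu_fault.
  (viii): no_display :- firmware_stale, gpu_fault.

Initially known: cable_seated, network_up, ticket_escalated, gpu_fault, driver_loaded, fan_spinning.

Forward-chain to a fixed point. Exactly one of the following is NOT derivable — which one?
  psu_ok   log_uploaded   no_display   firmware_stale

[1] (iii) [update_required :- ticket_escalated, fan_spinning.]; (iv) [psu_ok :- cable_seated, gpu_fault.]. ⇒ new: update_required, psu_ok.
[2] (ii) [power_on :- psu_ok, update_required.]; (vii) [firmware_stale :- update_required, gpu_fault.]. ⇒ new: power_on, firmware_stale.
[3] (viii) [no_display :- firmware_stale, gpu_fault.]. ⇒ new: no_display.
Derived: psu_ok (round 1), firmware_stale (round 2), no_display (round 3). log_uploaded never appears in any round.

log_uploaded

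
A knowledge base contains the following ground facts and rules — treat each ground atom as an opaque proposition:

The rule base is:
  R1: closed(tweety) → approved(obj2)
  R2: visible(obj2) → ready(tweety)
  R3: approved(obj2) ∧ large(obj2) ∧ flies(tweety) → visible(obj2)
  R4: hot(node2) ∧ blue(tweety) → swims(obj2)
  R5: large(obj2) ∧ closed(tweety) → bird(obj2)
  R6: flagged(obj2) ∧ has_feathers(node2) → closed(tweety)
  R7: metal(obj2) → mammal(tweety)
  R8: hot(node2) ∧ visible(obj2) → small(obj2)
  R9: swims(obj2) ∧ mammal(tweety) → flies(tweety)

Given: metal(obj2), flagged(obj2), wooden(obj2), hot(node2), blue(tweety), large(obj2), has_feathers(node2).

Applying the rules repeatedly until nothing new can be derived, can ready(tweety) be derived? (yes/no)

Round 1 fires R4, R6, R7, giving swims(obj2), closed(tweety), mammal(tweety).
Round 2 fires R1, R5, R9, giving approved(obj2), bird(obj2), flies(tweety).
Round 3 fires R3, giving visible(obj2).
Round 4 fires R2, R8, giving ready(tweety), small(obj2).
ready(tweety) appears in round 4, so it is derivable.

yes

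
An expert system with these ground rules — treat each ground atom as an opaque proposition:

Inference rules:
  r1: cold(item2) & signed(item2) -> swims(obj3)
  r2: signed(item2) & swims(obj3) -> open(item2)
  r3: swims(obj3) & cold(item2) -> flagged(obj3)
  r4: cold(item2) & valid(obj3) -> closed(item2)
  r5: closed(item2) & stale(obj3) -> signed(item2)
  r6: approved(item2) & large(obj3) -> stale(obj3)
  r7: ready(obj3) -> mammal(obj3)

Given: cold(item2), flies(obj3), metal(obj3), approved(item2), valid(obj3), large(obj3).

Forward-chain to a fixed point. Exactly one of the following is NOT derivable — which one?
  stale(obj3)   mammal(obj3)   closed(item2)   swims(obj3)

Round 1 fires r4, r6, giving closed(item2), stale(obj3).
Round 2 fires r5, giving signed(item2).
Round 3 fires r1, giving swims(obj3).
Round 4 fires r2, r3, giving open(item2), flagged(obj3).
Derived: closed(item2) (round 1), swims(obj3) (round 3), stale(obj3) (round 1). mammal(obj3) never appears in any round.

mammal(obj3)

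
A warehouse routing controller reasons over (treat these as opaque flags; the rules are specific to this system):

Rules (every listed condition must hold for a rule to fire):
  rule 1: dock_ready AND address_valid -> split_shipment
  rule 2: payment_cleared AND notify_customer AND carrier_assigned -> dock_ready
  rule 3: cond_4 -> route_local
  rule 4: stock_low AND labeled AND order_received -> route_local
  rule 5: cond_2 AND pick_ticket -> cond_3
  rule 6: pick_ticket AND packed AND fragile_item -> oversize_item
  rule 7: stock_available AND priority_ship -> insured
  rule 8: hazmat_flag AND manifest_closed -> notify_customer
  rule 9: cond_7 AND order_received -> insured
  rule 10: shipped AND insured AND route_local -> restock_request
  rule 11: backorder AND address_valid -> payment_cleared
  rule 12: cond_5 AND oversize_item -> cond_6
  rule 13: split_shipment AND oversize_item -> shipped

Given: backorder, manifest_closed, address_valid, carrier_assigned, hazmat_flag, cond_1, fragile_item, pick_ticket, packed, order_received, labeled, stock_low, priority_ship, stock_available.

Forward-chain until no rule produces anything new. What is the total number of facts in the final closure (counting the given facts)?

Round 1: rule 4 [stock_low AND labeled AND order_received -> route_local]; rule 6 [pick_ticket AND packed AND fragile_item -> oversize_item]; rule 7 [stock_available AND priority_ship -> insured]; rule 8 [hazmat_flag AND manifest_closed -> notify_customer]; rule 11 [backorder AND address_valid -> payment_cleared]. New: route_local, oversize_item, insured, notify_customer, payment_cleared.
Round 2: rule 2 [payment_cleared AND notify_customer AND carrier_assigned -> dock_ready]. New: dock_ready.
Round 3: rule 1 [dock_ready AND address_valid -> split_shipment]. New: split_shipment.
Round 4: rule 13 [split_shipment AND oversize_item -> shipped]. New: shipped.
Round 5: rule 10 [shipped AND insured AND route_local -> restock_request]. New: restock_request.
Closure: {address_valid, backorder, carrier_assigned, cond_1, dock_ready, fragile_item, hazmat_flag, insured, labeled, manifest_closed, notify_customer, order_received, oversize_item, packed, payment_cleared, pick_ticket, priority_ship, restock_request, route_local, shipped, split_shipment, stock_available, stock_low} — 23 facts.

23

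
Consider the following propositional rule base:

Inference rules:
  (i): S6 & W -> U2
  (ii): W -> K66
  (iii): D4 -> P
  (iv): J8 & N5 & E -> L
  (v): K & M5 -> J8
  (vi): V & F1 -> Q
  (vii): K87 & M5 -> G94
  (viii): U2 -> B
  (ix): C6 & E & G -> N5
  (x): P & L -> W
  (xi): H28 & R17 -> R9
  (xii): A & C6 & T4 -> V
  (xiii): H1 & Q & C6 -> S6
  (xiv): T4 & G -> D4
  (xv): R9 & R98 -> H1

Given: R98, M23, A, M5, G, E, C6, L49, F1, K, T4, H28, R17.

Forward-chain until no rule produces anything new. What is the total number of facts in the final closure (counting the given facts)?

Round 1 fires (v), (ix), (xi), (xii), (xiv), giving J8, N5, R9, V, D4.
Round 2 fires (iii), (iv), (vi), (xv), giving P, L, Q, H1.
Round 3 fires (x), (xiii), giving W, S6.
Round 4 fires (i), (ii), giving U2, K66.
Round 5 fires (viii), giving B.
Closure: {A, B, C6, D4, E, F1, G, H1, H28, J8, K, K66, L, L49, M23, M5, N5, P, Q, R17, R9, R98, S6, T4, U2, V, W} — 27 facts.

27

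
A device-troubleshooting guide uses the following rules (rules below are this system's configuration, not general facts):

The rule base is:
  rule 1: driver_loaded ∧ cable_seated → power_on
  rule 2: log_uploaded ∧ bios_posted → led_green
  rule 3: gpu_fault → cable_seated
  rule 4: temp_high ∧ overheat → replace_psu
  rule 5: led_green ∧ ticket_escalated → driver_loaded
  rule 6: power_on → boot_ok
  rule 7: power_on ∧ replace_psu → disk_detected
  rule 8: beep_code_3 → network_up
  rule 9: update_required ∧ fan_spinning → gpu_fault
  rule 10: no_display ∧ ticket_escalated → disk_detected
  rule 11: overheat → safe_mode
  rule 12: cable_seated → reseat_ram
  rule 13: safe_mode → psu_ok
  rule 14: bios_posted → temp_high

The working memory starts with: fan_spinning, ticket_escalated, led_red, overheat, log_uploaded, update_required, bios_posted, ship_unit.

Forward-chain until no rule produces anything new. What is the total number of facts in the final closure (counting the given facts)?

20

[1] rule 2 [log_uploaded ∧ bios_posted → led_green]; rule 9 [update_required ∧ fan_spinning → gpu_fault]; rule 11 [overheat → safe_mode]; rule 14 [bios_posted → temp_high]. ⇒ new: led_green, gpu_fault, safe_mode, temp_high.
[2] rule 3 [gpu_fault → cable_seated]; rule 4 [temp_high ∧ overheat → replace_psu]; rule 5 [led_green ∧ ticket_escalated → driver_loaded]; rule 13 [safe_mode → psu_ok]. ⇒ new: cable_seated, replace_psu, driver_loaded, psu_ok.
[3] rule 1 [driver_loaded ∧ cable_seated → power_on]; rule 12 [cable_seated → reseat_ram]. ⇒ new: power_on, reseat_ram.
[4] rule 6 [power_on → boot_ok]; rule 7 [power_on ∧ replace_psu → disk_detected]. ⇒ new: boot_ok, disk_detected.
Closure: {bios_posted, boot_ok, cable_seated, disk_detected, driver_loaded, fan_spinning, gpu_fault, led_green, led_red, log_uploaded, overheat, power_on, psu_ok, replace_psu, reseat_ram, safe_mode, ship_unit, temp_high, ticket_escalated, update_required} — 20 facts.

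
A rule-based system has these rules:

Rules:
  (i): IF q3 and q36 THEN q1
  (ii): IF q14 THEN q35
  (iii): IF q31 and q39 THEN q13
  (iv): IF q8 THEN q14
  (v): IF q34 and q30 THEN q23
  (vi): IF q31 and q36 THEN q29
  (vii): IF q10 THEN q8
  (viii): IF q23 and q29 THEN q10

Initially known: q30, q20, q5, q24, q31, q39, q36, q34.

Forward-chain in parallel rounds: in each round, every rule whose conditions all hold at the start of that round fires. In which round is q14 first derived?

[1] (iii) [IF q31 and q39 THEN q13]; (v) [IF q34 and q30 THEN q23]; (vi) [IF q31 and q36 THEN q29]. ⇒ new: q13, q23, q29.
[2] (viii) [IF q23 and q29 THEN q10]. ⇒ new: q10.
[3] (vii) [IF q10 THEN q8]. ⇒ new: q8.
[4] (iv) [IF q8 THEN q14]. ⇒ new: q14.
q14 first appears in round 4.

4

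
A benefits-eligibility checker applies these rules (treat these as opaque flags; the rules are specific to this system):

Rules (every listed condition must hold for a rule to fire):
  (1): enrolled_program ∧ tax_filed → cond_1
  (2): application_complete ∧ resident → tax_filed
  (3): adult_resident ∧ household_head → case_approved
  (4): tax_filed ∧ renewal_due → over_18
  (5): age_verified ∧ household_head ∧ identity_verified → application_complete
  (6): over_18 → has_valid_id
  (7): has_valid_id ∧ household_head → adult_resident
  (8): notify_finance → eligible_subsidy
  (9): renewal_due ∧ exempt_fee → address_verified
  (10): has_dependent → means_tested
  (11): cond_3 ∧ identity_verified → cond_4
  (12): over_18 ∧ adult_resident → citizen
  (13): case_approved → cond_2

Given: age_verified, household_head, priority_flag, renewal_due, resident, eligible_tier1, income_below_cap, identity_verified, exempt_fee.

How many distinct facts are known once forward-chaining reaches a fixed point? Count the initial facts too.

18

[1] (5) [age_verified ∧ household_head ∧ identity_verified → application_complete]; (9) [renewal_due ∧ exempt_fee → address_verified]. ⇒ new: application_complete, address_verified.
[2] (2) [application_complete ∧ resident → tax_filed]. ⇒ new: tax_filed.
[3] (4) [tax_filed ∧ renewal_due → over_18]. ⇒ new: over_18.
[4] (6) [over_18 → has_valid_id]. ⇒ new: has_valid_id.
[5] (7) [has_valid_id ∧ household_head → adult_resident]. ⇒ new: adult_resident.
[6] (3) [adult_resident ∧ household_head → case_approved]; (12) [over_18 ∧ adult_resident → citizen]. ⇒ new: case_approved, citizen.
[7] (13) [case_approved → cond_2]. ⇒ new: cond_2.
Closure: {address_verified, adult_resident, age_verified, application_complete, case_approved, citizen, cond_2, eligible_tier1, exempt_fee, has_valid_id, household_head, identity_verified, income_below_cap, over_18, priority_flag, renewal_due, resident, tax_filed} — 18 facts.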